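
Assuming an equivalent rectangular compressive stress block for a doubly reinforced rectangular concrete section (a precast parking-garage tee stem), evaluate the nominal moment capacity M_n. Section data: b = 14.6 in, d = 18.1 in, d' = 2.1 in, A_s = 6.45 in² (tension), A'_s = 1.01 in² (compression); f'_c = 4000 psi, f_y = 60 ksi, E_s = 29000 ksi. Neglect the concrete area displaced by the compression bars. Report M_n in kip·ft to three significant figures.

Assume both steels yield.
a = (A_s − A'_s) f_y/(0.85 f'_c b) = (6.45 − 1.01) × 60/(0.85 × 4 × 14.6) = 6.575 in.
c = a/β₁ = 6.575/0.85 = 7.735 in; ε'_s = 0.003(c − d')/c = 0.0022 ≥ ε_y = 0.0021, so the compression steel yields.
M_n = (A_s − A'_s) f_y (d − a/2) + A'_s f_y (d − d') = 326.4 × (18.1 − 3.2875) + 60.6 × (18.1 − 2.1) = 4834.8 + 969.6 = 5804.4 kip·in = 5804.4/12 = 483.70 kip·ft.

M_n ≈ 484 kip·ft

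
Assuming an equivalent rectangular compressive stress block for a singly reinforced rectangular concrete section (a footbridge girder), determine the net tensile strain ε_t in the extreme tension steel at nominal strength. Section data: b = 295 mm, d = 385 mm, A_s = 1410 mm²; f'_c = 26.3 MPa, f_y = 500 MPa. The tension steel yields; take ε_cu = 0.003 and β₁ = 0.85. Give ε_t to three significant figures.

a = A_s f_y/(0.85 f'_c b) = 106.90 mm.
β₁ = 0.85, so c = a/β₁ = 106.90/0.85 = 125.76 mm.
From the linear strain diagram with ε_cu = 0.003: ε_t = 0.003 (d − c)/c = 0.003 × (385 − 125.76)/125.76 = 0.00618.
Since ε_t ≥ 0.005, the section is tension-controlled.

ε_t ≈ 0.00618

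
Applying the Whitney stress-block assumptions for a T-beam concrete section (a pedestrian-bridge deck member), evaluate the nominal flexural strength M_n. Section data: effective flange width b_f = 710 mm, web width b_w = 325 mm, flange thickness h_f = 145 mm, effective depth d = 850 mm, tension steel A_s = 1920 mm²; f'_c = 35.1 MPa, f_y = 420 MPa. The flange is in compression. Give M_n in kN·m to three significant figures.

Tension: T = A_s f_y = 1920 × 420 = 806400 N.
Try a within the flange: a = T/(0.85 f'_c b_f) = 806400/(0.85 × 35.1 × 710) = 38.07 mm.
Since a = 38.07 ≤ h_f = 145 mm, the stress block lies entirely in the flange; analyse as a rectangular beam of width b_f.
M_n = T(d − a/2) = 806400 × (850 − 19.035) = 670.09 × 10⁶ N·mm.
M_n = 670.09 kN·m.

M_n ≈ 670 kN·m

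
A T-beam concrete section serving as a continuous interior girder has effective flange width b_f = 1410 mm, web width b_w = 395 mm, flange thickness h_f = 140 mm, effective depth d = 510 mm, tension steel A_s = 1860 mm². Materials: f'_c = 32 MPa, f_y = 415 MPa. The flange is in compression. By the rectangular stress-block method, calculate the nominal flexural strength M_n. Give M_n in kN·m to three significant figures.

M_n ≈ 386 kN·m

Tension: T = A_s f_y = 1860 × 415 = 771900 N.
Try a within the flange: a = T/(0.85 f'_c b_f) = 771900/(0.85 × 32 × 1410) = 20.13 mm.
Since a = 20.13 ≤ h_f = 140 mm, the stress block lies entirely in the flange; analyse as a rectangular beam of width b_f.
M_n = T(d − a/2) = 771900 × (510 − 10.065) = 385.90 × 10⁶ N·mm.
M_n = 385.90 kN·m.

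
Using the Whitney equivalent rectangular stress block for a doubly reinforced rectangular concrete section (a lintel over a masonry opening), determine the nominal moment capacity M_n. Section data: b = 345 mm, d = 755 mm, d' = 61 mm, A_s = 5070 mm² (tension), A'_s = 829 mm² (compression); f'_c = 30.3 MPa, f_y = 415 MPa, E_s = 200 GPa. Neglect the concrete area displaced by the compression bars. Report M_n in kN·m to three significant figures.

M_n ≈ 1390 kN·m

Assume both tension and compression steel yield.
Net tension couple steel: A_s − A'_s = 4241 mm².
a = (A_s − A'_s) f_y / (0.85 f'_c b) = 1760015/(0.85 × 30.3 × 345) = 198.08 mm.
c = a/β₁ = 198.08/0.834 = 237.51 mm; ε'_s = 0.003(c − d')/c = 0.0022 ≥ f_y/E_s = 0.0021, so compression steel does yield.
M_n = (A_s − A'_s) f_y (d − a/2) + A'_s f_y (d − d') = [1760015 × (755 − 99.04) + 344035 × (755 − 61)] × 10⁻⁶ = 1154.50 + 238.76 = 1393.26 kN·m.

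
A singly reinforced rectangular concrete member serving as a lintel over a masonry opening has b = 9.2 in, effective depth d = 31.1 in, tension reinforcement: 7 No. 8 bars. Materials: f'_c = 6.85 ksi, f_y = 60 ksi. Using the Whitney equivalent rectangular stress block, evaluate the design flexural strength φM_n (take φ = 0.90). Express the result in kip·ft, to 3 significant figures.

A_s = 7 × 0.79 = 5.53 in².
T = A_s f_y = 5.53 × 60 = 331.8 kips.
a = T/(0.85 f'_c b) = 331.8/(0.85 × 6.85 × 9.2) = 6.194 in.
M_n = T(d − a/2) = 331.8 × (31.1 − 3.097) = 9291.4 kip·in = 9291.4/12 = 774.28 kip·ft.
φM_n = 0.90 × 774.28 = 696.85 kip·ft.

φM_n ≈ 697 kip·ft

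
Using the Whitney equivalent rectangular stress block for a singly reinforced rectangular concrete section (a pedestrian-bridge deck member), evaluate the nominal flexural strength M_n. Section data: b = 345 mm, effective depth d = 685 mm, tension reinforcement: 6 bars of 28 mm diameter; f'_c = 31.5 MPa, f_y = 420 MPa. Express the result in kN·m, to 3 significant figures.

M_n ≈ 933 kN·m

A_s = 6 × 616 = 3696 mm².
T = A_s f_y = 3696 × 420 = 1552320 N = 1552.32 kN.
From C = T: a = T/(0.85 f'_c b) = 1552320/(0.85 × 31.5 × 345) = 168.05 mm.
M_n = T(d − a/2) = 1552.32 kN × (685 − 84.025) mm = 932.91 kN·m.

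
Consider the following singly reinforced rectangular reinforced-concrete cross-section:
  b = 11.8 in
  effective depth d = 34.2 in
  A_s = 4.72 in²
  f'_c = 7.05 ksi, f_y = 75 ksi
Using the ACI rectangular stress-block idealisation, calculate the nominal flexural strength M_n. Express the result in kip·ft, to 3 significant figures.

M_n ≈ 935 kip·ft

T = A_s f_y = 4.72 × 75 = 354 kips.
a = T/(0.85 f'_c b) = 354/(0.85 × 7.05 × 11.8) = 5.006 in.
M_n = T(d − a/2) = 354 × (34.2 − 2.503) = 11220.7 kip·in = 11220.7/12 = 935.06 kip·ft.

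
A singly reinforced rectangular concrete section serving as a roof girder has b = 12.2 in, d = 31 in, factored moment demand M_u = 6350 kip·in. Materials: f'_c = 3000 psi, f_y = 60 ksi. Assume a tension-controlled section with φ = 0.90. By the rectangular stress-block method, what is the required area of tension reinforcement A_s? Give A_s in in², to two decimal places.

A_s ≈ 4.39 in²

M_n = M_u/φ = 6350/0.90 = 7055.56 kip·in.
From M_n = 0.85 f'_c a b (d − a/2):
a = d − √(d² − 2M_n/(0.85 f'_c b)) = 31 − √(31² − 2 × 7055.56/(0.85 × 3 × 12.2)) = 8.474 in.
A_s = 0.85 f'_c a b / f_y = 0.85 × 3 × 8.474 × 12.2 / 60 = 4.394 in².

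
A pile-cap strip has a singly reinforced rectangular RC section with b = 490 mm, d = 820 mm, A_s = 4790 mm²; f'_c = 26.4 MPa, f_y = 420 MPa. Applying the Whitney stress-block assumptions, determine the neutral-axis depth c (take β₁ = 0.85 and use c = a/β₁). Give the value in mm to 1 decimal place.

c ≈ 215.3 mm

T = A_s f_y = 4790 × 420 = 2011800 N = 2011.8 kN.
Setting C = 0.85 f'_c a b equal to T: a = 2011800/(0.85 × 26.4 × 490) = 182.964 mm.
With β₁ = 0.85, c = a/β₁ = 182.964/0.85 = 215.3 mm.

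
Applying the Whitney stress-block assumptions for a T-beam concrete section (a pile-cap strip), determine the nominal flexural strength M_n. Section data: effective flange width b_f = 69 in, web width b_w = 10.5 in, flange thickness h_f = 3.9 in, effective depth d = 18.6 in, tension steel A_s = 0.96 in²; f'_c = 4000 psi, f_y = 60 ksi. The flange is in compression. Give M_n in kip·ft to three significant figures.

Tension: T = A_s f_y = 0.96 × 60 = 57.6 kips.
Try a within the flange: a = T/(0.85 f'_c b_f) = 57.6/(0.85 × 4 × 69) = 0.246 in.
Since a = 0.246 ≤ h_f = 3.9 in, the stress block lies entirely in the flange; analyse as a rectangular beam of width b_f.
M_n = T(d − a/2) = 57.6 × (18.6 − 0.123) = 1064.3 kip·in.
M_n = 1064.3/12 = 88.69 kip·ft.

M_n ≈ 88.7 kip·ft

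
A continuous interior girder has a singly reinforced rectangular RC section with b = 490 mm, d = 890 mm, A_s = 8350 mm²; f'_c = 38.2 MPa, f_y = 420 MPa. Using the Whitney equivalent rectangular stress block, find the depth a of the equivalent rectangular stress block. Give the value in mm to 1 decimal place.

a ≈ 220.4 mm

T = A_s f_y = 8350 × 420 = 3507000 N = 3507 kN.
Setting C = 0.85 f'_c a b equal to T: a = 3507000/(0.85 × 38.2 × 490) = 220.4 mm.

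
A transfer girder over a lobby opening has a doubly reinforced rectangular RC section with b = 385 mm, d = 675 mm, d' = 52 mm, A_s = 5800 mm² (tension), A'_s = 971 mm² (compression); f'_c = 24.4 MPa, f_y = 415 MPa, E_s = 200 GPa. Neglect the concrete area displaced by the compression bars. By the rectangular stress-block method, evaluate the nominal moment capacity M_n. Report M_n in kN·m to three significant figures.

Assume both tension and compression steel yield.
Net tension couple steel: A_s − A'_s = 4829 mm².
a = (A_s − A'_s) f_y / (0.85 f'_c b) = 2004035/(0.85 × 24.4 × 385) = 250.98 mm.
c = a/β₁ = 250.98/0.85 = 295.27 mm; ε'_s = 0.003(c − d')/c = 0.0025 ≥ f_y/E_s = 0.0021, so compression steel does yield.
M_n = (A_s − A'_s) f_y (d − a/2) + A'_s f_y (d − d') = [2004035 × (675 − 125.49) + 402965 × (675 − 52)] × 10⁻⁶ = 1101.24 + 251.05 = 1352.29 kN·m.

M_n ≈ 1350 kN·m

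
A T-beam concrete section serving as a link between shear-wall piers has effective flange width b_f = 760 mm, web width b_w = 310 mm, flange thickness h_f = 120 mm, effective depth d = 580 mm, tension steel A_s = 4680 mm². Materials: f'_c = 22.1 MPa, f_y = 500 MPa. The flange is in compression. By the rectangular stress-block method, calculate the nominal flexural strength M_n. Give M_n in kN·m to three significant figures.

Tension: T = A_s f_y = 4680 × 500 = 2340000 N.
Try a within the flange: a = T/(0.85 f'_c b_f) = 2340000/(0.85 × 22.1 × 760) = 163.90 mm.
a = 163.90 > h_f = 120 mm: the block extends into the web. Split into flange-overhang and web parts.
C_f = 0.85 f'_c (b_f − b_w) h_f = 0.85 × 22.1 × (760 − 310) × 120 = 1014390 N.
Remaining web compression depth: a_w = (T − C_f)/(0.85 f'_c b_w) = (2340000 − 1014390)/(0.85 × 22.1 × 310) = 227.64 mm.
M_n = C_f(d − h_f/2) + (T − C_f)(d − a_w/2) = 1014390 × (580 − 60) + 1325610 × (580 − 113.82) = 527.48 + 617.97 = 1145.45 × 10⁶ N·mm.
M_n = 1145.45 kN·m.

M_n ≈ 1150 kN·m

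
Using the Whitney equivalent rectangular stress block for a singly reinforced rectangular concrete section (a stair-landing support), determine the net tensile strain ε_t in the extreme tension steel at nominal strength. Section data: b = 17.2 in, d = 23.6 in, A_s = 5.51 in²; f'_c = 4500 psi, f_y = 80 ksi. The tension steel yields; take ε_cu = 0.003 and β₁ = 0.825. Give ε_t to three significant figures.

ε_t ≈ 0.00572

a = A_s f_y/(0.85 f'_c b) = 6.700 in.
β₁ = 0.825, so c = a/β₁ = 6.700/0.825 = 8.121 in.
From the linear strain diagram with ε_cu = 0.003: ε_t = 0.003 (d − c)/c = 0.003 × (23.6 − 8.121)/8.121 = 0.00572.
Since ε_t ≥ 0.005, the section is tension-controlled.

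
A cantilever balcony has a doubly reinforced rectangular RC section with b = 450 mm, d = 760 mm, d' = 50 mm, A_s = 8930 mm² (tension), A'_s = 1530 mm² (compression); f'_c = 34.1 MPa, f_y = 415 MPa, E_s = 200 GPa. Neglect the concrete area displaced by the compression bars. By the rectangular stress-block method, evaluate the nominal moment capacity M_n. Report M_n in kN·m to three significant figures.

M_n ≈ 2420 kN·m

Assume both tension and compression steel yield.
Net tension couple steel: A_s − A'_s = 7400 mm².
a = (A_s − A'_s) f_y / (0.85 f'_c b) = 3071000/(0.85 × 34.1 × 450) = 235.45 mm.
c = a/β₁ = 235.45/0.806 = 292.12 mm; ε'_s = 0.003(c − d')/c = 0.0025 ≥ f_y/E_s = 0.0021, so compression steel does yield.
M_n = (A_s − A'_s) f_y (d − a/2) + A'_s f_y (d − d') = [3071000 × (760 − 117.725) + 634950 × (760 − 50)] × 10⁻⁶ = 1972.43 + 450.81 = 2423.24 kN·m.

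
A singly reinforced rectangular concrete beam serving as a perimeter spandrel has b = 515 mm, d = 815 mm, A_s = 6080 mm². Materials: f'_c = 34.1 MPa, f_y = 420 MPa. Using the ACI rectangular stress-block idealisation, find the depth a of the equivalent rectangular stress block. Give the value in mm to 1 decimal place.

T = A_s f_y = 6080 × 420 = 2553600 N = 2553.6 kN.
Setting C = 0.85 f'_c a b equal to T: a = 2553600/(0.85 × 34.1 × 515) = 171.1 mm.

a ≈ 171.1 mm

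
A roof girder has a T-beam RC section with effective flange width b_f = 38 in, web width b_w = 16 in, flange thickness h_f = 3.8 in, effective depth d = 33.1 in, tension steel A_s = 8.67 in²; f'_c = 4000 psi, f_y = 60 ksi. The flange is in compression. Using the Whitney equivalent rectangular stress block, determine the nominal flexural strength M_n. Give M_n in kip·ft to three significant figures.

Tension: T = A_s f_y = 8.67 × 60 = 520.2 kips.
Try a within the flange: a = T/(0.85 f'_c b_f) = 520.2/(0.85 × 4 × 38) = 4.026 in.
a = 4.026 > h_f = 3.8 in: the block extends into the web. Split into flange-overhang and web parts.
C_f = 0.85 f'_c (b_f − b_w) h_f = 0.85 × 4 × (38 − 16) × 3.8 = 284.2 kips.
Remaining web compression depth: a_w = (T − C_f)/(0.85 f'_c b_w) = (520.2 − 284.2)/(0.85 × 4 × 16) = 4.338 in.
M_n = C_f(d − h_f/2) + (T − C_f)(d − a_w/2) = 284.2 × (33.1 − 1.9) + 236 × (33.1 − 2.169) = 8867.0 + 7299.7 = 16166.7 kip·in.
M_n = 16166.7/12 = 1347.23 kip·ft.

M_n ≈ 1350 kip·ft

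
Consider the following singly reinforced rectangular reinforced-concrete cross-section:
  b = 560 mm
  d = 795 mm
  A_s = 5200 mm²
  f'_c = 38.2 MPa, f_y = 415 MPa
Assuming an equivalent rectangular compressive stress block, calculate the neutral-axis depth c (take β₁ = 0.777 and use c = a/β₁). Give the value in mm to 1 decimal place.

c ≈ 152.7 mm

T = A_s f_y = 5200 × 415 = 2158000 N = 2158 kN.
Setting C = 0.85 f'_c a b equal to T: a = 2158000/(0.85 × 38.2 × 560) = 118.681 mm.
With β₁ = 0.777, c = a/β₁ = 118.681/0.777 = 152.7 mm.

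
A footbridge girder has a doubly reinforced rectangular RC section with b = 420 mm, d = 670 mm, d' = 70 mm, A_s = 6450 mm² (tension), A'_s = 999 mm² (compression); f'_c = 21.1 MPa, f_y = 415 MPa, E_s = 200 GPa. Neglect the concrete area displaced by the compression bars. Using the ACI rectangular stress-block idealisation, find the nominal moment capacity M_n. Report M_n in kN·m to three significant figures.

M_n ≈ 1420 kN·m

Assume both tension and compression steel yield.
Net tension couple steel: A_s − A'_s = 5451 mm².
a = (A_s − A'_s) f_y / (0.85 f'_c b) = 2262165/(0.85 × 21.1 × 420) = 300.31 mm.
c = a/β₁ = 300.31/0.85 = 353.31 mm; ε'_s = 0.003(c − d')/c = 0.0024 ≥ f_y/E_s = 0.0021, so compression steel does yield.
M_n = (A_s − A'_s) f_y (d − a/2) + A'_s f_y (d − d') = [2262165 × (670 − 150.155) + 414585 × (670 − 70)] × 10⁻⁶ = 1175.98 + 248.75 = 1424.73 kN·m.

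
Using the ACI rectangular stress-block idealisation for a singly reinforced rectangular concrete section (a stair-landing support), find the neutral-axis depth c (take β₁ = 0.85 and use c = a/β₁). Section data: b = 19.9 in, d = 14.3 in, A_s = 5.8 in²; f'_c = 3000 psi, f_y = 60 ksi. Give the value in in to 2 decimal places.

c ≈ 8.07 in

T = A_s f_y = 5.8 × 60 = 348 kips.
a = T/(0.85 f'_c b) = 348/(0.85 × 3 × 19.9) = 6.8578 in.
With β₁ = 0.85, c = a/β₁ = 6.8578/0.85 = 8.07 in.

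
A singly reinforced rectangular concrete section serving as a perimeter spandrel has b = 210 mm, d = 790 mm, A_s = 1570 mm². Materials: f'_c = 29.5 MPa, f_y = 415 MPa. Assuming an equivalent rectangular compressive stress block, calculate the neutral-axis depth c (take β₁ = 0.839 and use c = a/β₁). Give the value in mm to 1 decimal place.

c ≈ 147.5 mm

T = A_s f_y = 1570 × 415 = 651550 N = 651.55 kN.
Setting C = 0.85 f'_c a b equal to T: a = 651550/(0.85 × 29.5 × 210) = 123.734 mm.
With β₁ = 0.839, c = a/β₁ = 123.734/0.839 = 147.5 mm.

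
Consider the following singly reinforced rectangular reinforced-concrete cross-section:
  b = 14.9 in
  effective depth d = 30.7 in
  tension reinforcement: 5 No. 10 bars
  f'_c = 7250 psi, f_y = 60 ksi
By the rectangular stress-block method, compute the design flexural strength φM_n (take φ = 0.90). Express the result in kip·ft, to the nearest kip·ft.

A_s = 5 × 1.27 = 6.35 in².
T = A_s f_y = 6.35 × 60 = 381 kips.
a = T/(0.85 f'_c b) = 381/(0.85 × 7.25 × 14.9) = 4.149 in.
M_n = T(d − a/2) = 381 × (30.7 − 2.0745) = 10906.3 kip·in = 10906.3/12 = 908.86 kip·ft.
φM_n = 0.90 × 908.86 = 817.97 kip·ft.

φM_n ≈ 818 kip·ft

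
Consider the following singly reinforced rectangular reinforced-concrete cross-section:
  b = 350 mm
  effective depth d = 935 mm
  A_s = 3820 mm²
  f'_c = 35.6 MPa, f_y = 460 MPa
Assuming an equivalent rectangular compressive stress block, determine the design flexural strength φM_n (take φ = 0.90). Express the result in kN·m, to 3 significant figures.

φM_n ≈ 1350 kN·m

T = A_s f_y = 3820 × 460 = 1757200 N = 1757.2 kN.
From C = T: a = T/(0.85 f'_c b) = 1757200/(0.85 × 35.6 × 350) = 165.91 mm.
M_n = T(d − a/2) = 1757.2 kN × (935 − 82.955) mm = 1497.21 kN·m.
φM_n = 0.90 × 1497.21 = 1347.49 kN·m.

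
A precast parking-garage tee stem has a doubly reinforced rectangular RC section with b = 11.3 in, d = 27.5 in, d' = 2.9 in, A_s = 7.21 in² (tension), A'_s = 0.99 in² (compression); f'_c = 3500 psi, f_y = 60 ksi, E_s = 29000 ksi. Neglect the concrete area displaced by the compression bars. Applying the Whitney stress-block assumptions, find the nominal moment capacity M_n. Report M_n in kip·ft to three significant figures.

M_n ≈ 804 kip·ft

Assume both steels yield.
a = (A_s − A'_s) f_y/(0.85 f'_c b) = (7.21 − 0.99) × 60/(0.85 × 3.5 × 11.3) = 11.101 in.
c = a/β₁ = 11.101/0.85 = 13.060 in; ε'_s = 0.003(c − d')/c = 0.0023 ≥ ε_y = 0.0021, so the compression steel yields.
M_n = (A_s − A'_s) f_y (d − a/2) + A'_s f_y (d − d') = 373.2 × (27.5 − 5.5505) + 59.4 × (27.5 − 2.9) = 8191.6 + 1461.2 = 9652.8 kip·in = 9652.8/12 = 804.40 kip·ft.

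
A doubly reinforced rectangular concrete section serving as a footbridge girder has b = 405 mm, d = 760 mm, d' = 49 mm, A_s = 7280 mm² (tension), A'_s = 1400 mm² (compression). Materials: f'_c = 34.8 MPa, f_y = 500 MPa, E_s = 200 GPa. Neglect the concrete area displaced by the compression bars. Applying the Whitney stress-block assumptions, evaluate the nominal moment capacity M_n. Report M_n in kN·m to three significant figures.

M_n ≈ 2370 kN·m

Assume both tension and compression steel yield.
Net tension couple steel: A_s − A'_s = 5880 mm².
a = (A_s − A'_s) f_y / (0.85 f'_c b) = 2940000/(0.85 × 34.8 × 405) = 245.41 mm.
c = a/β₁ = 245.41/0.801 = 306.38 mm; ε'_s = 0.003(c − d')/c = 0.0025 ≥ f_y/E_s = 0.0025, so compression steel does yield.
M_n = (A_s − A'_s) f_y (d − a/2) + A'_s f_y (d − d') = [2940000 × (760 − 122.705) + 700000 × (760 − 49)] × 10⁻⁶ = 1873.65 + 497.70 = 2371.35 kN·m.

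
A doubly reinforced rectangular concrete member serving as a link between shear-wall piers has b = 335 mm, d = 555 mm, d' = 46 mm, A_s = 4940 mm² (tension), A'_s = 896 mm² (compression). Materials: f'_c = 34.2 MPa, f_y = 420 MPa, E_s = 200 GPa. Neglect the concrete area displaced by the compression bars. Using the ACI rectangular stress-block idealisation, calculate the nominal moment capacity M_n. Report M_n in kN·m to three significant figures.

M_n ≈ 986 kN·m

Assume both tension and compression steel yield.
Net tension couple steel: A_s − A'_s = 4044 mm².
a = (A_s − A'_s) f_y / (0.85 f'_c b) = 1698480/(0.85 × 34.2 × 335) = 174.41 mm.
c = a/β₁ = 174.41/0.806 = 216.39 mm; ε'_s = 0.003(c − d')/c = 0.0024 ≥ f_y/E_s = 0.0021, so compression steel does yield.
M_n = (A_s − A'_s) f_y (d − a/2) + A'_s f_y (d − d') = [1698480 × (555 − 87.205) + 376320 × (555 − 46)] × 10⁻⁶ = 794.54 + 191.55 = 986.09 kN·m.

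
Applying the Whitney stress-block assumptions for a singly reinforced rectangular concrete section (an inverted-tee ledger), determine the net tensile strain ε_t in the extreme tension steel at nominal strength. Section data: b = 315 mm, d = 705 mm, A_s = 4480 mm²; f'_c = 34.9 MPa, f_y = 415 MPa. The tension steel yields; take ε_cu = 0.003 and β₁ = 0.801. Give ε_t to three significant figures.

ε_t ≈ 0.00551

a = A_s f_y/(0.85 f'_c b) = 198.96 mm.
β₁ = 0.801, so c = a/β₁ = 198.96/0.801 = 248.39 mm.
From the linear strain diagram with ε_cu = 0.003: ε_t = 0.003 (d − c)/c = 0.003 × (705 − 248.39)/248.39 = 0.00551.
Since ε_t ≥ 0.005, the section is tension-controlled.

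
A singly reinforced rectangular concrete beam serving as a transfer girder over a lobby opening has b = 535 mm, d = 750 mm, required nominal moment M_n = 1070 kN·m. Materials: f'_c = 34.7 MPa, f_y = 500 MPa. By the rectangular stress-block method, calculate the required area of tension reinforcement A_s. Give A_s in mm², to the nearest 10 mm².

With M_n = 0.85 f'_c a b (d − a/2), solve the quadratic for a:
a = d − √(d² − 2M_n/(0.85 f'_c b)) = 750 − √(750² − 2 × 1070×10⁶/(0.85 × 34.7 × 535)) = 96.64 mm.
A_s = 0.85 f'_c a b / f_y = 0.85 × 34.7 × 96.64 × 535 / 500 = 3049.9 mm².

A_s ≈ 3050 mm²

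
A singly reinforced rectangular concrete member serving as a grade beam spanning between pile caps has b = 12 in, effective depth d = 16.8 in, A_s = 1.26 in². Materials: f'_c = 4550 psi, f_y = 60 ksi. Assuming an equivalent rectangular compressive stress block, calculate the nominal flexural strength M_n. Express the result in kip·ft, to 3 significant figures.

M_n ≈ 101 kip·ft

T = A_s f_y = 1.26 × 60 = 75.6 kips.
a = T/(0.85 f'_c b) = 75.6/(0.85 × 4.55 × 12) = 1.629 in.
M_n = T(d − a/2) = 75.6 × (16.8 − 0.8145) = 1208.5 kip·in = 1208.5/12 = 100.71 kip·ft.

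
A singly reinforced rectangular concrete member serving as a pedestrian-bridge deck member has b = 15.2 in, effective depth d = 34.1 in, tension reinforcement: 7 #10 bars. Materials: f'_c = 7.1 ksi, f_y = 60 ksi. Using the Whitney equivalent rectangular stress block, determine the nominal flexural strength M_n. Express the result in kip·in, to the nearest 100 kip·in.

M_n ≈ 16600 kip·in

A_s = 7 × 1.27 = 8.89 in².
T = A_s f_y = 8.89 × 60 = 533.4 kips.
a = T/(0.85 f'_c b) = 533.4/(0.85 × 7.1 × 15.2) = 5.815 in.
M_n = T(d − a/2) = 533.4 × (34.1 − 2.9075) = 16638.1 kip·in.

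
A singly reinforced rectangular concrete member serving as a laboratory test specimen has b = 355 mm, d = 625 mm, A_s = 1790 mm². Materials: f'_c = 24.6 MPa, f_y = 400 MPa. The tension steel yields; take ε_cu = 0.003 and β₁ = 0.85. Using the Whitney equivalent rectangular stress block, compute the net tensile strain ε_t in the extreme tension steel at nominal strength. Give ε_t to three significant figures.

ε_t ≈ 0.0135

a = A_s f_y/(0.85 f'_c b) = 96.46 mm.
β₁ = 0.85, so c = a/β₁ = 96.46/0.85 = 113.48 mm.
From the linear strain diagram with ε_cu = 0.003: ε_t = 0.003 (d − c)/c = 0.003 × (625 − 113.48)/113.48 = 0.0135.
Since ε_t ≥ 0.005, the section is tension-controlled.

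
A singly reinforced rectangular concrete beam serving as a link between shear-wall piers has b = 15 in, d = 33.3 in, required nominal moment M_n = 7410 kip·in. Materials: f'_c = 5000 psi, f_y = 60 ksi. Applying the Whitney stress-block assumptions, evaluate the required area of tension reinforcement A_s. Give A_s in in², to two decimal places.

A_s ≈ 3.93 in²

From M_n = 0.85 f'_c a b (d − a/2):
a = d − √(d² − 2M_n/(0.85 f'_c b)) = 33.3 − √(33.3² − 2 × 7410/(0.85 × 5 × 15)) = 3.696 in.
A_s = 0.85 f'_c a b / f_y = 0.85 × 5 × 3.696 × 15 / 60 = 3.927 in².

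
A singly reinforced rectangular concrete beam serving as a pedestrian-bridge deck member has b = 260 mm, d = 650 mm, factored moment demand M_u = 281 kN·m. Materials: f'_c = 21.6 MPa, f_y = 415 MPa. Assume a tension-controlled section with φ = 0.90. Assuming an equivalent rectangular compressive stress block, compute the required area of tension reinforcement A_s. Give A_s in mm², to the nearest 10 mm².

M_n = M_u/φ = 281/0.90 = 312.222 kN·m.
With M_n = 0.85 f'_c a b (d − a/2), solve the quadratic for a:
a = d − √(d² − 2M_n/(0.85 f'_c b)) = 650 − √(650² − 2 × 312.222×10⁶/(0.85 × 21.6 × 260)) = 109.92 mm.
A_s = 0.85 f'_c a b / f_y = 0.85 × 21.6 × 109.92 × 260 / 415 = 1264.4 mm².

A_s ≈ 1260 mm²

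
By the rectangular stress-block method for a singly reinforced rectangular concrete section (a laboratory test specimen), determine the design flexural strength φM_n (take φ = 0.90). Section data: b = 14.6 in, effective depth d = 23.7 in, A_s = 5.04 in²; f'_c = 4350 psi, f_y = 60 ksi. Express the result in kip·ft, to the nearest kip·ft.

φM_n ≈ 474 kip·ft

T = A_s f_y = 5.04 × 60 = 302.4 kips.
a = T/(0.85 f'_c b) = 302.4/(0.85 × 4.35 × 14.6) = 5.602 in.
M_n = T(d − a/2) = 302.4 × (23.7 − 2.801) = 6319.9 kip·in = 6319.9/12 = 526.66 kip·ft.
φM_n = 0.90 × 526.66 = 473.99 kip·ft.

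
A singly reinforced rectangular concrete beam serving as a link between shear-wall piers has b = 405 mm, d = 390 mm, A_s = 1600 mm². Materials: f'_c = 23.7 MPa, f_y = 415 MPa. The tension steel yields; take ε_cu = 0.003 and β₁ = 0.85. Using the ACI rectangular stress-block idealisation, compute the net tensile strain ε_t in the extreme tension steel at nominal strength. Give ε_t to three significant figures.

ε_t ≈ 0.00922

a = A_s f_y/(0.85 f'_c b) = 81.39 mm.
β₁ = 0.85, so c = a/β₁ = 81.39/0.85 = 95.75 mm.
From the linear strain diagram with ε_cu = 0.003: ε_t = 0.003 (d − c)/c = 0.003 × (390 − 95.75)/95.75 = 0.00922.
Since ε_t ≥ 0.005, the section is tension-controlled.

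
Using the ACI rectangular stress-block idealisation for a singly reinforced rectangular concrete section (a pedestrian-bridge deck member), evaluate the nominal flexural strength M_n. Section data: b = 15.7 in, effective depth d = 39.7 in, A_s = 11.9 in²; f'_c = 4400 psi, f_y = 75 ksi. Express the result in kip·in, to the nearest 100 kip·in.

T = A_s f_y = 11.9 × 75 = 892.5 kips.
a = T/(0.85 f'_c b) = 892.5/(0.85 × 4.4 × 15.7) = 15.200 in.
M_n = T(d − a/2) = 892.5 × (39.7 − 7.6) = 28649.3 kip·in.

M_n ≈ 28600 kip·in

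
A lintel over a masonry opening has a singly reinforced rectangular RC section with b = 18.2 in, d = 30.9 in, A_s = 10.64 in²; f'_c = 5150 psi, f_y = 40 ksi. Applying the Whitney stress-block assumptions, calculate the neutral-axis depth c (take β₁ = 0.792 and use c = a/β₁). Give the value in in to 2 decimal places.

c ≈ 6.74 in

T = A_s f_y = 10.64 × 40 = 425.6 kips.
a = T/(0.85 f'_c b) = 425.6/(0.85 × 5.15 × 18.2) = 5.3420 in.
With β₁ = 0.792, c = a/β₁ = 5.3420/0.792 = 6.74 in.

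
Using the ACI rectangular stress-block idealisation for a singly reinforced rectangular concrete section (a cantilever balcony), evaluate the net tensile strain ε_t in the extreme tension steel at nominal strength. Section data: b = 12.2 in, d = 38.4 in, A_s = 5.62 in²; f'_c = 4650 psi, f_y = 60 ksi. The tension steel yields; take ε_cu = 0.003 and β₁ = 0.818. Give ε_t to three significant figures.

a = A_s f_y/(0.85 f'_c b) = 6.993 in.
β₁ = 0.818, so c = a/β₁ = 6.993/0.818 = 8.549 in.
From the linear strain diagram with ε_cu = 0.003: ε_t = 0.003 (d − c)/c = 0.003 × (38.4 − 8.549)/8.549 = 0.0105.
Since ε_t ≥ 0.005, the section is tension-controlled.

ε_t ≈ 0.0105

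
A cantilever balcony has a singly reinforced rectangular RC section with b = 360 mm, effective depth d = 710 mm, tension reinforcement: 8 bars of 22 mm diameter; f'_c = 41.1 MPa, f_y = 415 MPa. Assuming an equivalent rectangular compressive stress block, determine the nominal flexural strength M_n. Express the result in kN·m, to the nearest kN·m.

A_s = 8 × 380 = 3040 mm².
T = A_s f_y = 3040 × 415 = 1261600 N = 1261.6 kN.
From C = T: a = T/(0.85 f'_c b) = 1261600/(0.85 × 41.1 × 360) = 100.31 mm.
M_n = T(d − a/2) = 1261.6 kN × (710 − 50.155) mm = 832.46 kN·m.

M_n ≈ 832 kN·m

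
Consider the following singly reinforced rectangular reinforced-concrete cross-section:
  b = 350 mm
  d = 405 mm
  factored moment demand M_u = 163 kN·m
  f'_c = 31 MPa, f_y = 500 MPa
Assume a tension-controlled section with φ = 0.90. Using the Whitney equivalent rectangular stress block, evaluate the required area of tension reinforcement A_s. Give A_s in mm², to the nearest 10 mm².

M_n = M_u/φ = 163/0.90 = 181.111 kN·m.
With M_n = 0.85 f'_c a b (d − a/2), solve the quadratic for a:
a = d − √(d² − 2M_n/(0.85 f'_c b)) = 405 − √(405² − 2 × 181.111×10⁶/(0.85 × 31 × 350)) = 51.80 mm.
A_s = 0.85 f'_c a b / f_y = 0.85 × 31 × 51.80 × 350 / 500 = 955.5 mm².

A_s ≈ 960 mm²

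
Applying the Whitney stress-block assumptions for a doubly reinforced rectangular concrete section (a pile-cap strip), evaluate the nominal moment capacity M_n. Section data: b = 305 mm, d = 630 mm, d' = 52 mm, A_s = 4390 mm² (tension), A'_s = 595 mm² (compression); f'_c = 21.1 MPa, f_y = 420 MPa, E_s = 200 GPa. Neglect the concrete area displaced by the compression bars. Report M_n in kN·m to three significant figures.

Assume both tension and compression steel yield.
Net tension couple steel: A_s − A'_s = 3795 mm².
a = (A_s − A'_s) f_y / (0.85 f'_c b) = 1593900/(0.85 × 21.1 × 305) = 291.38 mm.
c = a/β₁ = 291.38/0.85 = 342.80 mm; ε'_s = 0.003(c − d')/c = 0.0025 ≥ f_y/E_s = 0.0021, so compression steel does yield.
M_n = (A_s − A'_s) f_y (d − a/2) + A'_s f_y (d − d') = [1593900 × (630 − 145.69) + 249900 × (630 − 52)] × 10⁻⁶ = 771.94 + 144.44 = 916.38 kN·m.

M_n ≈ 916 kN·m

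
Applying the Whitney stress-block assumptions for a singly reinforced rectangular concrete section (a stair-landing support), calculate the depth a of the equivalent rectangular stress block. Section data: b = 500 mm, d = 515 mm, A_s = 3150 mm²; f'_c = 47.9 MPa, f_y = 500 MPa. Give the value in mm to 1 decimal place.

T = A_s f_y = 3150 × 500 = 1575000 N = 1575 kN.
Setting C = 0.85 f'_c a b equal to T: a = 1575000/(0.85 × 47.9 × 500) = 77.4 mm.

a ≈ 77.4 mm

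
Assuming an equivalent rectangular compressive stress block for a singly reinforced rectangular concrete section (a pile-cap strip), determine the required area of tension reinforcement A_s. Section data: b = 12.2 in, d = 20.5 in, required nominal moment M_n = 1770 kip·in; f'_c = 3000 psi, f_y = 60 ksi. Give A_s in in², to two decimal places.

From M_n = 0.85 f'_c a b (d − a/2):
a = d − √(d² − 2M_n/(0.85 f'_c b)) = 20.5 − √(20.5² − 2 × 1770/(0.85 × 3 × 12.2)) = 2.994 in.
A_s = 0.85 f'_c a b / f_y = 0.85 × 3 × 2.994 × 12.2 / 60 = 1.552 in².

A_s ≈ 1.55 in²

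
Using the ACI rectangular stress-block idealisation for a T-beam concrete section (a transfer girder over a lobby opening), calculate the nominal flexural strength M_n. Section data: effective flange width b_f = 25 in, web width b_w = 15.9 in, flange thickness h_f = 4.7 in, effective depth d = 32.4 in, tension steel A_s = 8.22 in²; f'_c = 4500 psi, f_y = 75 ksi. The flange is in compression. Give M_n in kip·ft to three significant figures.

M_n ≈ 1490 kip·ft

Tension: T = A_s f_y = 8.22 × 75 = 616.5 kips.
Try a within the flange: a = T/(0.85 f'_c b_f) = 616.5/(0.85 × 4.5 × 25) = 6.447 in.
a = 6.447 > h_f = 4.7 in: the block extends into the web. Split into flange-overhang and web parts.
C_f = 0.85 f'_c (b_f − b_w) h_f = 0.85 × 4.5 × (25 − 15.9) × 4.7 = 163.6 kips.
Remaining web compression depth: a_w = (T − C_f)/(0.85 f'_c b_w) = (616.5 − 163.6)/(0.85 × 4.5 × 15.9) = 7.447 in.
M_n = C_f(d − h_f/2) + (T − C_f)(d − a_w/2) = 163.6 × (32.4 − 2.35) + 452.9 × (32.4 − 3.7235) = 4916.2 + 12987.6 = 17903.8 kip·in.
M_n = 17903.8/12 = 1491.98 kip·ft.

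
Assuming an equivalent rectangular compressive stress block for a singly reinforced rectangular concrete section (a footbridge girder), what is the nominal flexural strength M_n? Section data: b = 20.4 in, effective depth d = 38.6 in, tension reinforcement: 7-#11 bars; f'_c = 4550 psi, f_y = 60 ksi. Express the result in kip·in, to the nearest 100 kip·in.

A_s = 7 × 1.56 = 10.92 in².
T = A_s f_y = 10.92 × 60 = 655.2 kips.
a = T/(0.85 f'_c b) = 655.2/(0.85 × 4.55 × 20.4) = 8.304 in.
M_n = T(d − a/2) = 655.2 × (38.6 − 4.152) = 22570.3 kip·in.

M_n ≈ 22600 kip·in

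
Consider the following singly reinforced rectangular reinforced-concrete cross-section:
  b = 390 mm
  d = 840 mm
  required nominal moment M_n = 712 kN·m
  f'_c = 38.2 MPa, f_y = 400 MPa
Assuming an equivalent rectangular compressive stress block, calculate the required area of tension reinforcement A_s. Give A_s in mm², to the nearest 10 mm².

A_s ≈ 2210 mm²

With M_n = 0.85 f'_c a b (d − a/2), solve the quadratic for a:
a = d − √(d² − 2M_n/(0.85 f'_c b)) = 840 − √(840² − 2 × 712×10⁶/(0.85 × 38.2 × 390)) = 69.84 mm.
A_s = 0.85 f'_c a b / f_y = 0.85 × 38.2 × 69.84 × 390 / 400 = 2211.0 mm².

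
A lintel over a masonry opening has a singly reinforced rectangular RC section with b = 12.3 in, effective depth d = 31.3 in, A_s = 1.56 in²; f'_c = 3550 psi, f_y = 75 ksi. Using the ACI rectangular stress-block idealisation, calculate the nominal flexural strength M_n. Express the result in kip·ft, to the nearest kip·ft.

T = A_s f_y = 1.56 × 75 = 117 kips.
a = T/(0.85 f'_c b) = 117/(0.85 × 3.55 × 12.3) = 3.152 in.
M_n = T(d − a/2) = 117 × (31.3 − 1.576) = 3477.7 kip·in = 3477.7/12 = 289.81 kip·ft.

M_n ≈ 290 kip·ft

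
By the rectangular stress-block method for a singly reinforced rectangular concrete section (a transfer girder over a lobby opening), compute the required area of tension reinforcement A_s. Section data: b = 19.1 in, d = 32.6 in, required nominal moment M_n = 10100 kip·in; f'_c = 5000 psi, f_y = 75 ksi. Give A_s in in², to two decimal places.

From M_n = 0.85 f'_c a b (d − a/2):
a = d − √(d² − 2M_n/(0.85 f'_c b)) = 32.6 − √(32.6² − 2 × 10100/(0.85 × 5 × 19.1)) = 4.071 in.
A_s = 0.85 f'_c a b / f_y = 0.85 × 5 × 4.071 × 19.1 / 75 = 4.406 in².

A_s ≈ 4.41 in²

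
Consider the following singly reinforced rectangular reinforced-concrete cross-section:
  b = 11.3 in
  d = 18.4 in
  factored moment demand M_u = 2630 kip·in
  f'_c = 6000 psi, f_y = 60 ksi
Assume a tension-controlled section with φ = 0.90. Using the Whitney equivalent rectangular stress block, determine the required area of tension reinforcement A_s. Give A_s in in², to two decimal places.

M_n = M_u/φ = 2630/0.90 = 2922.22 kip·in.
From M_n = 0.85 f'_c a b (d − a/2):
a = d − √(d² − 2M_n/(0.85 f'_c b)) = 18.4 − √(18.4² − 2 × 2922.22/(0.85 × 6 × 11.3)) = 3.000 in.
A_s = 0.85 f'_c a b / f_y = 0.85 × 6 × 3.000 × 11.3 / 60 = 2.882 in².

A_s ≈ 2.88 in²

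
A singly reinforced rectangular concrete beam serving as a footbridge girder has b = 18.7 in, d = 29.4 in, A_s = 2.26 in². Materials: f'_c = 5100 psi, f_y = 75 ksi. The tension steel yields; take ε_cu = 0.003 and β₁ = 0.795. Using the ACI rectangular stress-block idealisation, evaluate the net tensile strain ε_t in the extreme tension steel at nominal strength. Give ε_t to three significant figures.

ε_t ≈ 0.0305

a = A_s f_y/(0.85 f'_c b) = 2.091 in.
β₁ = 0.795, so c = a/β₁ = 2.091/0.795 = 2.630 in.
From the linear strain diagram with ε_cu = 0.003: ε_t = 0.003 (d − c)/c = 0.003 × (29.4 − 2.630)/2.630 = 0.0305.
Since ε_t ≥ 0.005, the section is tension-controlled.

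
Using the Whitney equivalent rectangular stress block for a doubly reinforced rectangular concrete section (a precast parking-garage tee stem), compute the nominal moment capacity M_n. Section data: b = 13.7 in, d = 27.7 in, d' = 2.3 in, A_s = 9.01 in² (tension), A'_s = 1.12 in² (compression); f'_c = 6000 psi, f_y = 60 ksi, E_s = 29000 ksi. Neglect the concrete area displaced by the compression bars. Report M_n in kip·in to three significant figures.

M_n ≈ 13200 kip·in

Assume both steels yield.
a = (A_s − A'_s) f_y/(0.85 f'_c b) = (9.01 − 1.12) × 60/(0.85 × 6 × 13.7) = 6.775 in.
c = a/β₁ = 6.775/0.75 = 9.033 in; ε'_s = 0.003(c − d')/c = 0.0022 ≥ ε_y = 0.0021, so the compression steel yields.
M_n = (A_s − A'_s) f_y (d − a/2) + A'_s f_y (d − d') = 473.4 × (27.7 − 3.3875) + 67.2 × (27.7 − 2.3) = 11509.5 + 1706.9 = 13216.4 kip·in.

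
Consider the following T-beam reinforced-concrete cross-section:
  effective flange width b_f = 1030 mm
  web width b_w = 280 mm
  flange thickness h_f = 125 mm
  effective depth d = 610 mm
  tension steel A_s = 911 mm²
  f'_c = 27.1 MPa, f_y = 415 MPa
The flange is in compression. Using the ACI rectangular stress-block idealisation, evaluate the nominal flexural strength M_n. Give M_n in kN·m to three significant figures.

Tension: T = A_s f_y = 911 × 415 = 378065 N.
Try a within the flange: a = T/(0.85 f'_c b_f) = 378065/(0.85 × 27.1 × 1030) = 15.93 mm.
Since a = 15.93 ≤ h_f = 125 mm, the stress block lies entirely in the flange; analyse as a rectangular beam of width b_f.
M_n = T(d − a/2) = 378065 × (610 − 7.965) = 227.61 × 10⁶ N·mm.
M_n = 227.61 kN·m.

M_n ≈ 228 kN·m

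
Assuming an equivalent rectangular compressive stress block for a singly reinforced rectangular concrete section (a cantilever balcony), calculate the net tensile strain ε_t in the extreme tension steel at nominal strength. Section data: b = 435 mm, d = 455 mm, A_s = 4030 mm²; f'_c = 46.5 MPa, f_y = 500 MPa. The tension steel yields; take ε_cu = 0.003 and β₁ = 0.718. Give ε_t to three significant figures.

a = A_s f_y/(0.85 f'_c b) = 117.20 mm.
β₁ = 0.718, so c = a/β₁ = 117.20/0.718 = 163.23 mm.
From the linear strain diagram with ε_cu = 0.003: ε_t = 0.003 (d − c)/c = 0.003 × (455 − 163.23)/163.23 = 0.00536.
Since ε_t ≥ 0.005, the section is tension-controlled.

ε_t ≈ 0.00536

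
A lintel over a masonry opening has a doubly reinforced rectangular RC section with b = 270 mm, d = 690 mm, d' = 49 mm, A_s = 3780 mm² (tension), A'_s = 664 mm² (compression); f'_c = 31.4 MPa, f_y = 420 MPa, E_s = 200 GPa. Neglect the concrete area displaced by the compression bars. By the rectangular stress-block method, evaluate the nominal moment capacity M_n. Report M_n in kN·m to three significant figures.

Assume both tension and compression steel yield.
Net tension couple steel: A_s − A'_s = 3116 mm².
a = (A_s − A'_s) f_y / (0.85 f'_c b) = 1308720/(0.85 × 31.4 × 270) = 181.61 mm.
c = a/β₁ = 181.61/0.826 = 219.87 mm; ε'_s = 0.003(c − d')/c = 0.0023 ≥ f_y/E_s = 0.0021, so compression steel does yield.
M_n = (A_s − A'_s) f_y (d − a/2) + A'_s f_y (d − d') = [1308720 × (690 − 90.805) + 278880 × (690 − 49)] × 10⁻⁶ = 784.18 + 178.76 = 962.94 kN·m.

M_n ≈ 963 kN·m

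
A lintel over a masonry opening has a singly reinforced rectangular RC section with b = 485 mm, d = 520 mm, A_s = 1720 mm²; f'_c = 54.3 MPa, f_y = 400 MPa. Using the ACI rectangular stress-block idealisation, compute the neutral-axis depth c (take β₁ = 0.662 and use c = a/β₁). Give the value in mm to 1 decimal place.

c ≈ 46.4 mm

T = A_s f_y = 1720 × 400 = 688000 N = 688 kN.
Setting C = 0.85 f'_c a b equal to T: a = 688000/(0.85 × 54.3 × 485) = 30.735 mm.
With β₁ = 0.662, c = a/β₁ = 30.735/0.662 = 46.4 mm.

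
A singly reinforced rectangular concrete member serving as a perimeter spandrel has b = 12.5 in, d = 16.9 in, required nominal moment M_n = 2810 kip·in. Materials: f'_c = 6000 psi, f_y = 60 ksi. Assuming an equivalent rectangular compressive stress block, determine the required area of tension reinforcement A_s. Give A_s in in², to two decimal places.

From M_n = 0.85 f'_c a b (d − a/2):
a = d − √(d² − 2M_n/(0.85 f'_c b)) = 16.9 − √(16.9² − 2 × 2810/(0.85 × 6 × 12.5)) = 2.848 in.
A_s = 0.85 f'_c a b / f_y = 0.85 × 6 × 2.848 × 12.5 / 60 = 3.026 in².

A_s ≈ 3.03 in²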